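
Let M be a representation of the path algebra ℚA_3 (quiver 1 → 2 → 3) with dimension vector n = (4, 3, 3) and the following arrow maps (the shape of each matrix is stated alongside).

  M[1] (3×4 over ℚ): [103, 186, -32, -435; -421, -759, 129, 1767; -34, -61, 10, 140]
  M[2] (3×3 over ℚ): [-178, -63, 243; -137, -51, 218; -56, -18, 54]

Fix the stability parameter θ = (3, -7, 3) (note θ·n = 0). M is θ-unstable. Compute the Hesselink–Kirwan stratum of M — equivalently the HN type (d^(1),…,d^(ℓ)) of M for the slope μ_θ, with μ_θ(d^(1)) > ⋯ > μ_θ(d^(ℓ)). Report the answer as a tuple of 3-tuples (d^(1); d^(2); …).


Interval decomposition of M: I[1,1], I[1,2], I[1,3]^2, I[3,3].
HN type (ℓ=2): μ^(1)=3; μ^(2)=-2

((1, 0, 3); (3, 3, 0))


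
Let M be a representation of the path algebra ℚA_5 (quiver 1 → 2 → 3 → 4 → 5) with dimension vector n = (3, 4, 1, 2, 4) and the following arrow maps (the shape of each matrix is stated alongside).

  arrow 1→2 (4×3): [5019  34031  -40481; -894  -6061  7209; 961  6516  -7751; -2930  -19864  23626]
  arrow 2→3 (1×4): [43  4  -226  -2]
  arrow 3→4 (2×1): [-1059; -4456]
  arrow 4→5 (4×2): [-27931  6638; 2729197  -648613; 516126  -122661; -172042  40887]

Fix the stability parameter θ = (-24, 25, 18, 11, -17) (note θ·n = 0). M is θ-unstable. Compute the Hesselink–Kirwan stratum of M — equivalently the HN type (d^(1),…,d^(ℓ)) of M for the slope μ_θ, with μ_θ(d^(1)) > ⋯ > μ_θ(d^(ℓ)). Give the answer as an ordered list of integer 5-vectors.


Barcode: M ≅ I[1,2]^2, I[1,5], I[2,2], I[4,5], I[5,5]^2. HN layers by μ_θ (5 steps, strictly decreasing):
  μ^(1)=25; μ^(2)=37/4; μ^(3)=-3; μ^(4)=-17; μ^(5)=-24

((0, 3, 0, 0, 0); (0, 1, 1, 1, 1); (0, 0, 0, 1, 1); (0, 0, 0, 0, 2); (3, 0, 0, 0, 0))


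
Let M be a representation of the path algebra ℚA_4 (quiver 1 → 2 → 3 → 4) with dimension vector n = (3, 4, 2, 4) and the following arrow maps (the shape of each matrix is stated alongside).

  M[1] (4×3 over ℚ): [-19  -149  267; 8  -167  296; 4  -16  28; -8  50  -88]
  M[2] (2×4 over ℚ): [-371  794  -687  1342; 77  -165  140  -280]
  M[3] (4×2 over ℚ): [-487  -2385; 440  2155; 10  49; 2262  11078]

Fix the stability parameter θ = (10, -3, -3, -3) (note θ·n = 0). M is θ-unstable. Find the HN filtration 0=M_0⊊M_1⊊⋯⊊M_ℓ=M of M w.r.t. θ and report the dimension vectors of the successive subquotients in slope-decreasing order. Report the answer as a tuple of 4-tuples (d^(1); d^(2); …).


Interval decomposition of M: I[1,1], I[1,4]^2, I[2,2]^2, I[4,4]^2.
HN type (ℓ=3): μ^(1)=10; μ^(2)=1/4; μ^(3)=-3

((1, 0, 0, 0); (2, 2, 2, 2); (0, 2, 0, 2))


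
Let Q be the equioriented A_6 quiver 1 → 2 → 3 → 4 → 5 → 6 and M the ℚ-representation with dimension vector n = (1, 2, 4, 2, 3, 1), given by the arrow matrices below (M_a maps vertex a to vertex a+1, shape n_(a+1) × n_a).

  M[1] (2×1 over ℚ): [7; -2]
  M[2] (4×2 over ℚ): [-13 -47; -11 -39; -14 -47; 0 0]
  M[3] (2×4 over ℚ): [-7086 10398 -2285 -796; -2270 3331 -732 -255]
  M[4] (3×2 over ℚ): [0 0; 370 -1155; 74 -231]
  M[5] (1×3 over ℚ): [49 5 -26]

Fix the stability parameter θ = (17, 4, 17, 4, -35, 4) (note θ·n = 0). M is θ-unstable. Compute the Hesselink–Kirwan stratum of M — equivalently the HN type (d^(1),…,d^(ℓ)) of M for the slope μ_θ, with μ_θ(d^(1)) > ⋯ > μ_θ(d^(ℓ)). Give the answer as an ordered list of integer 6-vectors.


Interval decomposition of M: I[1,6], I[2,4], I[3,3]^2, I[5,5]^2.
HN type (ℓ=5): μ^(1)=17; μ^(2)=21/2; μ^(3)=4; μ^(4)=7/5; μ^(5)=-35

((0, 0, 2, 0, 0, 0); (0, 0, 1, 1, 0, 0); (0, 1, 0, 0, 0, 1); (1, 1, 1, 1, 1, 0); (0, 0, 0, 0, 2, 0))


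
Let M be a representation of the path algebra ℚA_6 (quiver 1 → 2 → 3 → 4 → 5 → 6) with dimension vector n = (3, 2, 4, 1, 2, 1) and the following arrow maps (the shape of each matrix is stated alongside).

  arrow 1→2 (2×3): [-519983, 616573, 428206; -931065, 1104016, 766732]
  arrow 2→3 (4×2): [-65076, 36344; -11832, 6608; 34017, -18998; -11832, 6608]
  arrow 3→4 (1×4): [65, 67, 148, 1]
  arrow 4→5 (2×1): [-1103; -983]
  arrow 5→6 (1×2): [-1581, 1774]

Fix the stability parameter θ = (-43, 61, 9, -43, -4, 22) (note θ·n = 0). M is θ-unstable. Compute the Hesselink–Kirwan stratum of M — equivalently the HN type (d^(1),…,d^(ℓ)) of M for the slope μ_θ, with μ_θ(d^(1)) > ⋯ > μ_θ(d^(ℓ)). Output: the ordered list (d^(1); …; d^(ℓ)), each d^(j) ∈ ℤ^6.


Barcode: M ≅ I[1,1], I[1,2], I[1,3], I[3,3]^2, I[3,6], I[5,5]. HN layers by μ_θ (7 steps, strictly decreasing):
  μ^(1)=61; μ^(2)=35; μ^(3)=22; μ^(4)=9; μ^(5)=-4; μ^(6)=-17; μ^(7)=-43

((0, 1, 0, 0, 0, 0); (0, 1, 1, 0, 0, 0); (0, 0, 0, 0, 0, 1); (0, 0, 2, 0, 0, 0); (0, 0, 0, 0, 2, 0); (0, 0, 1, 1, 0, 0); (3, 0, 0, 0, 0, 0))


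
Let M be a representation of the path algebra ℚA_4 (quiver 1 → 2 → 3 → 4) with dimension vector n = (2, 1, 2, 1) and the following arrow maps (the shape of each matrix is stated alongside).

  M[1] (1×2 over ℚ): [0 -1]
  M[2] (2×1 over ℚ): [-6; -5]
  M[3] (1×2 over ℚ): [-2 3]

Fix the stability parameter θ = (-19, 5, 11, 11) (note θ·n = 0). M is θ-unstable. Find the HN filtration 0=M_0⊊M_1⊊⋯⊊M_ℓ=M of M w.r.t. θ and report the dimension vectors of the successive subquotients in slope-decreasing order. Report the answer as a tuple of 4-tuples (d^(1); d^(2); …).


Via rank(M_{q-1}∘⋯∘M_p): M ≅ I[1,1], I[1,4], I[3,3].
μ_θ-semistable layers: μ^(1)=11; μ^(2)=5; μ^(3)=-19

((0, 0, 2, 1); (0, 1, 0, 0); (2, 0, 0, 0))


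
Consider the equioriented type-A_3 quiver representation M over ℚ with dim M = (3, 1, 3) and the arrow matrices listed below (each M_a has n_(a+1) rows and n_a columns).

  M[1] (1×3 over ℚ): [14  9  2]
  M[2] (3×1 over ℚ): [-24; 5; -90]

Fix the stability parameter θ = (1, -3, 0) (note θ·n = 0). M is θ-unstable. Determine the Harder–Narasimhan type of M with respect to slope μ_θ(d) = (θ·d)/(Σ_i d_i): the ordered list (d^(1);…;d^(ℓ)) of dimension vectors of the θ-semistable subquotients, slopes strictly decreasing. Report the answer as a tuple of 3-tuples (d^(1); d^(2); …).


Via rank(M_{q-1}∘⋯∘M_p): M ≅ I[1,1]^2, I[1,3], I[3,3]^2.
μ_θ-semistable layers: μ^(1)=1; μ^(2)=0; μ^(3)=-1

((2, 0, 0); (0, 0, 3); (1, 1, 0))


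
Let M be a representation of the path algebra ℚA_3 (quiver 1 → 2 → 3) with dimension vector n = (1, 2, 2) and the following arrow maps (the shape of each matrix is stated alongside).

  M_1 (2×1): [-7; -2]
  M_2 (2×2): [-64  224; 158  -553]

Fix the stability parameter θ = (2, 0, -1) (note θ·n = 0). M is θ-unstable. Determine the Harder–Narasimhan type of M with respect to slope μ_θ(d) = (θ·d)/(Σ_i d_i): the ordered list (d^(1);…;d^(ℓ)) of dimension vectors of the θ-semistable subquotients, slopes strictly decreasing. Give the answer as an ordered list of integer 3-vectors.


Interval decomposition of M: I[1,2], I[2,3], I[3,3].
HN type (ℓ=3): μ^(1)=1; μ^(2)=-1/2; μ^(3)=-1

((1, 1, 0); (0, 1, 1); (0, 0, 1))


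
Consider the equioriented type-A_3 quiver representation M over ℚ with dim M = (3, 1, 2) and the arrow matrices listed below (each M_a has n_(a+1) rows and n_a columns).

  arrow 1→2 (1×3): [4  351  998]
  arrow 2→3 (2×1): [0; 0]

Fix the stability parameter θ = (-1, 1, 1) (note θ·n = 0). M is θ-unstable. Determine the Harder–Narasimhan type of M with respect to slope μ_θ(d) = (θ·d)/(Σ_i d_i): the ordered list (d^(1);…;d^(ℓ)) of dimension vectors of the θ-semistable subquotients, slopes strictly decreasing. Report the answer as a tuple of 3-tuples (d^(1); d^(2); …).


Via rank(M_{q-1}∘⋯∘M_p): M ≅ I[1,1]^2, I[1,2], I[3,3]^2.
μ_θ-semistable layers: μ^(1)=1; μ^(2)=-1

((0, 1, 2); (3, 0, 0))


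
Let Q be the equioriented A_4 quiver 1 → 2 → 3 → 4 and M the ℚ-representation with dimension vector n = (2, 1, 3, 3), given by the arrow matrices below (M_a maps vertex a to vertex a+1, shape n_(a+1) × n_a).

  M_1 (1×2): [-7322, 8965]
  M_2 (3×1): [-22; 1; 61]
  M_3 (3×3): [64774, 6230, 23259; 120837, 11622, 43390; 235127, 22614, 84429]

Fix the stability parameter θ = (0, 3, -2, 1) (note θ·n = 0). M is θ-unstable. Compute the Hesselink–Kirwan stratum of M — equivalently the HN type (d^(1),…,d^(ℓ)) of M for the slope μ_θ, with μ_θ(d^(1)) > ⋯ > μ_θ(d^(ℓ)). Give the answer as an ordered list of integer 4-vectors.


Barcode: M ≅ I[1,1], I[1,4], I[3,4]^2. HN layers by μ_θ (4 steps, strictly decreasing):
  μ^(1)=1; μ^(2)=1/2; μ^(3)=0; μ^(4)=-2

((0, 0, 0, 3); (0, 1, 1, 0); (2, 0, 0, 0); (0, 0, 2, 0))


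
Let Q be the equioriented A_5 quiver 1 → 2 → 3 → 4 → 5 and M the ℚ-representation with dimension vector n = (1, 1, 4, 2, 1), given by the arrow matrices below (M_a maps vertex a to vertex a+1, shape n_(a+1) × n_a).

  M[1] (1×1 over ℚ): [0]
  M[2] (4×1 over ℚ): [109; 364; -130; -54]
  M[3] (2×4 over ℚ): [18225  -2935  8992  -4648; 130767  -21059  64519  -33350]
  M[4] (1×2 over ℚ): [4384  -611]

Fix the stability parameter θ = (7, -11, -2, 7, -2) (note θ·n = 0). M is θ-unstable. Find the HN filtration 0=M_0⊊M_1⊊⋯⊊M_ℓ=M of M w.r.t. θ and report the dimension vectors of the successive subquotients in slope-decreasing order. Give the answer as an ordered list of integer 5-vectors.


Barcode: M ≅ I[1,1], I[2,5], I[3,3]^2, I[3,4]. HN layers by μ_θ (4 steps, strictly decreasing):
  μ^(1)=7; μ^(2)=5/2; μ^(3)=-2; μ^(4)=-11

((1, 0, 0, 1, 0); (0, 0, 0, 1, 1); (0, 0, 4, 0, 0); (0, 1, 0, 0, 0))


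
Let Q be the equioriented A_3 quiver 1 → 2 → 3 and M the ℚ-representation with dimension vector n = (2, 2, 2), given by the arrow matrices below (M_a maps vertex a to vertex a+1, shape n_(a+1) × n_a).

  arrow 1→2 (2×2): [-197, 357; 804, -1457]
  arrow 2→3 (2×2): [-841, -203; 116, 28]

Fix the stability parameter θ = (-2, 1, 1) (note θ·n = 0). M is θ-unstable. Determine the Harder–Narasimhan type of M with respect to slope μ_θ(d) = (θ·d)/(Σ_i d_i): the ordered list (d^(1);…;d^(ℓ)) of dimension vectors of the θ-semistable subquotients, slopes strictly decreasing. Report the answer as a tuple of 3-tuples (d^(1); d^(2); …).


Barcode: M ≅ I[1,2], I[1,3], I[3,3]. HN layers by μ_θ (2 steps, strictly decreasing):
  μ^(1)=1; μ^(2)=-2

((0, 2, 2); (2, 0, 0))


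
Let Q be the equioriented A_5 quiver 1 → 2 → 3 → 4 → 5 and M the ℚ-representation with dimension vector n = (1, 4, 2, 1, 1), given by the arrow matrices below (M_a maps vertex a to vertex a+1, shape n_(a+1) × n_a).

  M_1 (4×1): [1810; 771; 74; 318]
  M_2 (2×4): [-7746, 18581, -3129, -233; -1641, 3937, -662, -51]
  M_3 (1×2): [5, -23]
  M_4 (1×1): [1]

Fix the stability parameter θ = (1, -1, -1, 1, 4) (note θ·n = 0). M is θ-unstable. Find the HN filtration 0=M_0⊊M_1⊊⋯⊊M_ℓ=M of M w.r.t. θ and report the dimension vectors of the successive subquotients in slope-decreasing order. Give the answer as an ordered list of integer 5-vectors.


Via rank(M_{q-1}∘⋯∘M_p): M ≅ I[1,5], I[2,2]^2, I[2,3].
μ_θ-semistable layers: μ^(1)=4; μ^(2)=1; μ^(3)=-1/3; μ^(4)=-1

((0, 0, 0, 0, 1); (0, 0, 0, 1, 0); (1, 1, 1, 0, 0); (0, 3, 1, 0, 0))


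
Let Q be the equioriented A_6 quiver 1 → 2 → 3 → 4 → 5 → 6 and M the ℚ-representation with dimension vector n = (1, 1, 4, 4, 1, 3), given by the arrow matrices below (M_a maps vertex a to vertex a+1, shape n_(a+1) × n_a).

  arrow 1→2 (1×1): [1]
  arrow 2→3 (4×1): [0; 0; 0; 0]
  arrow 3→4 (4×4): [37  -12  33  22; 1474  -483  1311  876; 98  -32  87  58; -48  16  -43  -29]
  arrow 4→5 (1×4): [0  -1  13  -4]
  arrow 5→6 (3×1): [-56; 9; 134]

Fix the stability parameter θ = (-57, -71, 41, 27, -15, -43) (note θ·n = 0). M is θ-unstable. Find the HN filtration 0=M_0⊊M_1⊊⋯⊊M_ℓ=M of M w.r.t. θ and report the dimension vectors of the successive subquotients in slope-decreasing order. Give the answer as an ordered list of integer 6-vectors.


Barcode: M ≅ I[1,2], I[3,4]^3, I[3,6], I[6,6]^2. HN layers by μ_θ (4 steps, strictly decreasing):
  μ^(1)=34; μ^(2)=5/2; μ^(3)=-43; μ^(4)=-64

((0, 0, 3, 3, 0, 0); (0, 0, 1, 1, 1, 1); (0, 0, 0, 0, 0, 2); (1, 1, 0, 0, 0, 0))


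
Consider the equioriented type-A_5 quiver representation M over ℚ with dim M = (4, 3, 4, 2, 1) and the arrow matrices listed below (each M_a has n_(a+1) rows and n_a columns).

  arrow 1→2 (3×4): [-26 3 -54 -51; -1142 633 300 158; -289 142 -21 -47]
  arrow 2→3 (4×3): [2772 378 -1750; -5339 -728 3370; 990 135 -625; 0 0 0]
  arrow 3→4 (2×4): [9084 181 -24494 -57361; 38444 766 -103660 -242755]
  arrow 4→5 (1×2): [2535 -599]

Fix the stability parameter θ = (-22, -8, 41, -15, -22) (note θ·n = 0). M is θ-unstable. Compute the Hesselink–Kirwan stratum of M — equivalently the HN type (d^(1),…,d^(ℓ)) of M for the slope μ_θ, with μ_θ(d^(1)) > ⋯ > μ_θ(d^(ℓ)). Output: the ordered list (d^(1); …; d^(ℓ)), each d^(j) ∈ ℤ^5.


Interval decomposition of M: I[1,1], I[1,2], I[1,3], I[1,5], I[3,3], I[3,4].
HN type (ℓ=5): μ^(1)=41; μ^(2)=13; μ^(3)=4/3; μ^(4)=-8; μ^(5)=-22

((0, 0, 2, 0, 0); (0, 0, 1, 1, 0); (0, 0, 1, 1, 1); (0, 3, 0, 0, 0); (4, 0, 0, 0, 0))


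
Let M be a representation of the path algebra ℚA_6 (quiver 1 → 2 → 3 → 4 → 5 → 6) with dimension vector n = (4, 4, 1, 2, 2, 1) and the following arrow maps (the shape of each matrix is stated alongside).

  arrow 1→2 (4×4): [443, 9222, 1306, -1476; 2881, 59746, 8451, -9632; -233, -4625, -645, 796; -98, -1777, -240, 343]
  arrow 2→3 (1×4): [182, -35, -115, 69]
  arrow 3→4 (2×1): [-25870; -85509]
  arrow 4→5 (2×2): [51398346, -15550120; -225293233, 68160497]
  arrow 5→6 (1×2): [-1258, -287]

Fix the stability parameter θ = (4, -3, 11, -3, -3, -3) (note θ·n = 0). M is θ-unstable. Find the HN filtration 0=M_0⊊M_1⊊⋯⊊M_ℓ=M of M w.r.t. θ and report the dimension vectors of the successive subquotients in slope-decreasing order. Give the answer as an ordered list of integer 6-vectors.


Barcode: M ≅ I[1,2]^3, I[1,6], I[4,5]. HN layers by μ_θ (2 steps, strictly decreasing):
  μ^(1)=1/2; μ^(2)=-3

((4, 4, 1, 1, 1, 1); (0, 0, 0, 1, 1, 0))


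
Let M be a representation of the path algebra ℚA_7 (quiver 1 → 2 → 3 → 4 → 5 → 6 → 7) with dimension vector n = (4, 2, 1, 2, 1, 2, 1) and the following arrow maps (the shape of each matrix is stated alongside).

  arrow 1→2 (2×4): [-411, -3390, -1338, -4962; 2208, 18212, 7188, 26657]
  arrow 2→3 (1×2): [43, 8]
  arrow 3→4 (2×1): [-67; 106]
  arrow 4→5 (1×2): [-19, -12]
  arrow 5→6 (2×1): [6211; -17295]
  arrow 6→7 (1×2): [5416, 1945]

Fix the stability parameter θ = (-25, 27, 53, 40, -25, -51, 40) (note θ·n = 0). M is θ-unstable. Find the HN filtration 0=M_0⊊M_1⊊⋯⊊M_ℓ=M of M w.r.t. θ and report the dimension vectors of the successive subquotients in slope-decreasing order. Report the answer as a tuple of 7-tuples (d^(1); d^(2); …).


Interval decomposition of M: I[1,1]^2, I[1,2], I[1,7], I[4,4], I[6,6].
HN type (ℓ=5): μ^(1)=40; μ^(2)=27; μ^(3)=44/5; μ^(4)=-25; μ^(5)=-51

((0, 0, 0, 1, 0, 0, 1); (0, 1, 0, 0, 0, 0, 0); (0, 1, 1, 1, 1, 1, 0); (4, 0, 0, 0, 0, 0, 0); (0, 0, 0, 0, 0, 1, 0))


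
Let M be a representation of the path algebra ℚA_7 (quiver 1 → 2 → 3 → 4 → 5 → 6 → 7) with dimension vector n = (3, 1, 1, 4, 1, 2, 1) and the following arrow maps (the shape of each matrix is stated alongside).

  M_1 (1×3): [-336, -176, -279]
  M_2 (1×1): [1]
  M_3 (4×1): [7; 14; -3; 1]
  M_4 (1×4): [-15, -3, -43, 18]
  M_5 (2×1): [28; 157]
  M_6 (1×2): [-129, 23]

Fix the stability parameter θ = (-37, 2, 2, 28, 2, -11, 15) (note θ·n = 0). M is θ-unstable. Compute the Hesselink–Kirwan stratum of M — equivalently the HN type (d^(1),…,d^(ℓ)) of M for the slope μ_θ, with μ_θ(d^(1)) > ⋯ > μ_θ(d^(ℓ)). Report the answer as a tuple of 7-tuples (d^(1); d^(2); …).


Barcode: M ≅ I[1,1]^2, I[1,4], I[4,4]^2, I[4,7], I[6,6]. HN layers by μ_θ (6 steps, strictly decreasing):
  μ^(1)=28; μ^(2)=15; μ^(3)=19/3; μ^(4)=2; μ^(5)=-11; μ^(6)=-37

((0, 0, 0, 3, 0, 0, 0); (0, 0, 0, 0, 0, 0, 1); (0, 0, 0, 1, 1, 1, 0); (0, 1, 1, 0, 0, 0, 0); (0, 0, 0, 0, 0, 1, 0); (3, 0, 0, 0, 0, 0, 0))


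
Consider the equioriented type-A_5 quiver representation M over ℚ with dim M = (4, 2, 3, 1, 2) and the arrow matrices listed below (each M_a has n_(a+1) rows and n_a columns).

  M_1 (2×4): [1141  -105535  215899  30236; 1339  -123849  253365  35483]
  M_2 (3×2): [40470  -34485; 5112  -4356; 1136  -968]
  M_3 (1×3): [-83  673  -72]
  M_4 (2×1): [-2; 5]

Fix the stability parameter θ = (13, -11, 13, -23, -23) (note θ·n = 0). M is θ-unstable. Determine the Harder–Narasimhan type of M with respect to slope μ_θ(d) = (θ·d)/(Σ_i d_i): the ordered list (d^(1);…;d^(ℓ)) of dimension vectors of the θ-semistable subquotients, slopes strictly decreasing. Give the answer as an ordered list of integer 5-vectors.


Barcode: M ≅ I[1,1]^2, I[1,2], I[1,5], I[3,3]^2, I[5,5]. HN layers by μ_θ (4 steps, strictly decreasing):
  μ^(1)=13; μ^(2)=1; μ^(3)=-31/5; μ^(4)=-23

((2, 0, 2, 0, 0); (1, 1, 0, 0, 0); (1, 1, 1, 1, 1); (0, 0, 0, 0, 1))


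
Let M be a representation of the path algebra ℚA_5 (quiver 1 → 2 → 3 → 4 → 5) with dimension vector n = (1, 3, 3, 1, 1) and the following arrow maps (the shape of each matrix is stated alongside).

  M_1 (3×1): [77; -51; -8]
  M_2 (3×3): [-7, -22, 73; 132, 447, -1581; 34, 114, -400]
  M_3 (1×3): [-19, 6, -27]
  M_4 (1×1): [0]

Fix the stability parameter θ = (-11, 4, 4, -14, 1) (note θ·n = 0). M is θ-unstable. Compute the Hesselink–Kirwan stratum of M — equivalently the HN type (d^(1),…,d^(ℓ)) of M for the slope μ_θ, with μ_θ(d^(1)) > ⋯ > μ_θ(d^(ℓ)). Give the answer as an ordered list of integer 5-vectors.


Barcode: M ≅ I[1,4], I[2,2], I[2,3], I[3,3], I[5,5]. HN layers by μ_θ (4 steps, strictly decreasing):
  μ^(1)=4; μ^(2)=1; μ^(3)=-2; μ^(4)=-11

((0, 2, 2, 0, 0); (0, 0, 0, 0, 1); (0, 1, 1, 1, 0); (1, 0, 0, 0, 0))


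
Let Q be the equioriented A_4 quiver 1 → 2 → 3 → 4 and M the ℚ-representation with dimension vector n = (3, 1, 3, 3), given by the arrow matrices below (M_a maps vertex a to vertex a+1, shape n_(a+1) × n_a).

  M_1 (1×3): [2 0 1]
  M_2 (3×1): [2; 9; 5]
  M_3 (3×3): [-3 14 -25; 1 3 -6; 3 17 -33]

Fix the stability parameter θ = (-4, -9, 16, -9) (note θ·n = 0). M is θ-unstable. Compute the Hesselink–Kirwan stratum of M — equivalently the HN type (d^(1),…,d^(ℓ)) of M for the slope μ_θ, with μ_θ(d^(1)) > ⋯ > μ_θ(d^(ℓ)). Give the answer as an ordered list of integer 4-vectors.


Via rank(M_{q-1}∘⋯∘M_p): M ≅ I[1,1]^2, I[1,4], I[3,4]^2.
μ_θ-semistable layers: μ^(1)=7/2; μ^(2)=-4; μ^(3)=-13/2

((0, 0, 3, 3); (2, 0, 0, 0); (1, 1, 0, 0))


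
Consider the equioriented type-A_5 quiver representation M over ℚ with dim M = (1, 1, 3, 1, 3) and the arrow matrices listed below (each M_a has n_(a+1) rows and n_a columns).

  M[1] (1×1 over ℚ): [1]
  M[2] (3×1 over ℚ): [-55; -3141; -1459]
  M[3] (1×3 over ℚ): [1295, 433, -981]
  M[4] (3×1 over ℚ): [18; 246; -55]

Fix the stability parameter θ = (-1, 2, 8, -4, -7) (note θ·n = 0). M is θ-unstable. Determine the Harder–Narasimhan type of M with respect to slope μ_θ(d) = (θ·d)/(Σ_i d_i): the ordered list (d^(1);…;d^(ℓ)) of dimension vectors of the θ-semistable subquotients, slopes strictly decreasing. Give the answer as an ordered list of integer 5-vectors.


Interval decomposition of M: I[1,5], I[3,3]^2, I[5,5]^2.
HN type (ℓ=4): μ^(1)=8; μ^(2)=-1/4; μ^(3)=-1; μ^(4)=-7

((0, 0, 2, 0, 0); (0, 1, 1, 1, 1); (1, 0, 0, 0, 0); (0, 0, 0, 0, 2))


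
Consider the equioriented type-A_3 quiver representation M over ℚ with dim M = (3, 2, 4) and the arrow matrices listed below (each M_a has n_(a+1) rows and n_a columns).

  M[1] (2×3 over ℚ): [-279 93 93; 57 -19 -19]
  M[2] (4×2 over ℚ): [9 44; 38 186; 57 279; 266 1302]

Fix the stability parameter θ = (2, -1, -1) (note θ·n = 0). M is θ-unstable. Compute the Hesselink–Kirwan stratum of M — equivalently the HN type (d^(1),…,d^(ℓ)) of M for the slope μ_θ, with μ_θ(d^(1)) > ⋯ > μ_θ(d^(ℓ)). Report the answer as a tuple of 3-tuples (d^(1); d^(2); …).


Barcode: M ≅ I[1,1]^2, I[1,3], I[2,3], I[3,3]^2. HN layers by μ_θ (3 steps, strictly decreasing):
  μ^(1)=2; μ^(2)=0; μ^(3)=-1

((2, 0, 0); (1, 1, 1); (0, 1, 3))


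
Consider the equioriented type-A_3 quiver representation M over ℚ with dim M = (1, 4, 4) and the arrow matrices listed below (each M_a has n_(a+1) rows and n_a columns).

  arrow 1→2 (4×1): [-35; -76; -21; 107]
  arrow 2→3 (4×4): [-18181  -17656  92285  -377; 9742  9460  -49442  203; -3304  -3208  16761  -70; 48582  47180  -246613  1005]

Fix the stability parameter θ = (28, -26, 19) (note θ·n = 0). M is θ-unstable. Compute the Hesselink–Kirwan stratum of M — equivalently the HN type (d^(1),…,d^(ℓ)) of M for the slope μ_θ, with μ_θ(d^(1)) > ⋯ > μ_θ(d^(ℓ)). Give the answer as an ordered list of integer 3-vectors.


Via rank(M_{q-1}∘⋯∘M_p): M ≅ I[1,3], I[2,2], I[2,3]^2, I[3,3].
μ_θ-semistable layers: μ^(1)=19; μ^(2)=1; μ^(3)=-26

((0, 0, 4); (1, 1, 0); (0, 3, 0))


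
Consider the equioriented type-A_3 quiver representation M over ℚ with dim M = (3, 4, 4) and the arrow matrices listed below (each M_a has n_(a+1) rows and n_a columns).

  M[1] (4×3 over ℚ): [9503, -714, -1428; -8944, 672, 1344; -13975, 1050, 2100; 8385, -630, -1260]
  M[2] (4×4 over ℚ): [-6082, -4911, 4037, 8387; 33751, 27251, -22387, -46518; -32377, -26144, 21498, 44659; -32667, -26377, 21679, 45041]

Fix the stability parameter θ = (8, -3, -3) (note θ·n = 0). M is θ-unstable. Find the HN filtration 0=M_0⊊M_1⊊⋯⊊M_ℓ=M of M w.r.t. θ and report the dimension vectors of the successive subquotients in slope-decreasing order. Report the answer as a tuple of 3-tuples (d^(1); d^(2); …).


Interval decomposition of M: I[1,1]^2, I[1,3], I[2,2], I[2,3]^2, I[3,3].
HN type (ℓ=3): μ^(1)=8; μ^(2)=2/3; μ^(3)=-3

((2, 0, 0); (1, 1, 1); (0, 3, 3))


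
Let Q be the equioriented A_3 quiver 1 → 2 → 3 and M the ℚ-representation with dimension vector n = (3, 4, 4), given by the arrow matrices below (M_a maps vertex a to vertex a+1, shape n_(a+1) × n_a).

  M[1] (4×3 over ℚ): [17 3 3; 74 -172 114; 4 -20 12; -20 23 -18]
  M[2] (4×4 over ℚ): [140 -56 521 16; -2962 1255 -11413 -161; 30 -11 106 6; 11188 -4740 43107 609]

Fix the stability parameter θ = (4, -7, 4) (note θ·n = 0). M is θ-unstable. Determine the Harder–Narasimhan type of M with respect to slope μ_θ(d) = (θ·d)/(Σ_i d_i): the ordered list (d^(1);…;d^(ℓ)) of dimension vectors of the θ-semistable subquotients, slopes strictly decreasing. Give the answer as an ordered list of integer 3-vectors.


Barcode: M ≅ I[1,1], I[1,2], I[1,3], I[2,3]^2, I[3,3]. HN layers by μ_θ (3 steps, strictly decreasing):
  μ^(1)=4; μ^(2)=-3/2; μ^(3)=-7

((1, 0, 4); (2, 2, 0); (0, 2, 0))


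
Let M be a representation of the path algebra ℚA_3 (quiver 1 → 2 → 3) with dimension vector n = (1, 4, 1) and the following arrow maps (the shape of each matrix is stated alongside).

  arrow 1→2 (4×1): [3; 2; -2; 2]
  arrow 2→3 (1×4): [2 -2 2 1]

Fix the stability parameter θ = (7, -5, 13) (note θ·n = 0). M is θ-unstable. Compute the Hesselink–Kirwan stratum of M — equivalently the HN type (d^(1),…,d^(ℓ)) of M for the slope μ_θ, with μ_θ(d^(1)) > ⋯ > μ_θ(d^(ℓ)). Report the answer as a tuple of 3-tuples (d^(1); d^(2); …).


Via rank(M_{q-1}∘⋯∘M_p): M ≅ I[1,2], I[2,2]^2, I[2,3].
μ_θ-semistable layers: μ^(1)=13; μ^(2)=1; μ^(3)=-5

((0, 0, 1); (1, 1, 0); (0, 3, 0))


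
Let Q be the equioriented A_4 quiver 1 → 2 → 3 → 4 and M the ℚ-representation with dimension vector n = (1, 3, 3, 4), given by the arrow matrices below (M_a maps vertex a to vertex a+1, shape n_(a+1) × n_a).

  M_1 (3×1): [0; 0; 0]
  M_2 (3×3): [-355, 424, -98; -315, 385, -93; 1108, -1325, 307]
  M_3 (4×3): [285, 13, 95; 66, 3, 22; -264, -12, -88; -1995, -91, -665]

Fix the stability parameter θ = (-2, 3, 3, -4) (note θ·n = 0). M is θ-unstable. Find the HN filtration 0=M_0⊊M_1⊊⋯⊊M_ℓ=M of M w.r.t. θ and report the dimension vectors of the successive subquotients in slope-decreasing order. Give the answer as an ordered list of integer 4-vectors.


Interval decomposition of M: I[1,1], I[2,3], I[2,4]^2, I[4,4]^2.
HN type (ℓ=4): μ^(1)=3; μ^(2)=2/3; μ^(3)=-2; μ^(4)=-4

((0, 1, 1, 0); (0, 2, 2, 2); (1, 0, 0, 0); (0, 0, 0, 2))


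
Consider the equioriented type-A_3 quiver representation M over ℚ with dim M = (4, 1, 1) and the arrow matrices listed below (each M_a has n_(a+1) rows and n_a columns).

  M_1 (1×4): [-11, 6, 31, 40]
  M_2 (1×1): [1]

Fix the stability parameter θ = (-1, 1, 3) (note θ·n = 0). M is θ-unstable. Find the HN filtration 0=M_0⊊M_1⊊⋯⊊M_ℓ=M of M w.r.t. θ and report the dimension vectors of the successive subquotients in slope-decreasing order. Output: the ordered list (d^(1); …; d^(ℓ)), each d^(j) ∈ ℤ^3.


Interval decomposition of M: I[1,1]^3, I[1,3].
HN type (ℓ=3): μ^(1)=3; μ^(2)=1; μ^(3)=-1

((0, 0, 1); (0, 1, 0); (4, 0, 0))


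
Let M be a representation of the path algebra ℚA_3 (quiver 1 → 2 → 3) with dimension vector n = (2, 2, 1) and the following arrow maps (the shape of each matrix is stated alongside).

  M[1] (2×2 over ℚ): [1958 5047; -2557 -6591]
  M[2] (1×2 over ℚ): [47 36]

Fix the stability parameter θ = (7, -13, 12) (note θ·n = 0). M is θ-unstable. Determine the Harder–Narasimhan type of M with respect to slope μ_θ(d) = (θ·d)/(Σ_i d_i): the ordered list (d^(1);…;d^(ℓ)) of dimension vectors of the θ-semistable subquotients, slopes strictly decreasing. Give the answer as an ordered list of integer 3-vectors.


Interval decomposition of M: I[1,2], I[1,3].
HN type (ℓ=2): μ^(1)=12; μ^(2)=-3

((0, 0, 1); (2, 2, 0))


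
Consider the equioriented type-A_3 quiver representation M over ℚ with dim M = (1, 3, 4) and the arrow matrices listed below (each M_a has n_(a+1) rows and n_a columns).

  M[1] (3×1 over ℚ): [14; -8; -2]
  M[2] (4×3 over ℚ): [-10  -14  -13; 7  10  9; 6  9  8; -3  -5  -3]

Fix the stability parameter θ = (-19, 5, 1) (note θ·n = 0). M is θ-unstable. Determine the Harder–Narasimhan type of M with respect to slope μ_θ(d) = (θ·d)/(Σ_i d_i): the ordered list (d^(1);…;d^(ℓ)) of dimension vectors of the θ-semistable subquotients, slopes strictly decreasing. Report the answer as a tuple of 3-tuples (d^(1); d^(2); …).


Barcode: M ≅ I[1,3], I[2,3]^2, I[3,3]. HN layers by μ_θ (3 steps, strictly decreasing):
  μ^(1)=3; μ^(2)=1; μ^(3)=-19

((0, 3, 3); (0, 0, 1); (1, 0, 0))


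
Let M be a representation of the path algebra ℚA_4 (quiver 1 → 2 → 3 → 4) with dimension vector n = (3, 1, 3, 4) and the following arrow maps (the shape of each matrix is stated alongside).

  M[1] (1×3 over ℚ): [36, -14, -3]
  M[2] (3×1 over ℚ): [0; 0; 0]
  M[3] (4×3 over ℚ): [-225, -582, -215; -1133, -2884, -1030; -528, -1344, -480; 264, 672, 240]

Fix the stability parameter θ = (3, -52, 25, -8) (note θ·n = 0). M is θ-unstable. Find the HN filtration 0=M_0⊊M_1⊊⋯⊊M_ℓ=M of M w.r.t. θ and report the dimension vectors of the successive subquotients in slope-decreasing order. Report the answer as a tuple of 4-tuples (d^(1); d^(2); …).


Via rank(M_{q-1}∘⋯∘M_p): M ≅ I[1,1]^2, I[1,2], I[3,3], I[3,4]^2, I[4,4]^2.
μ_θ-semistable layers: μ^(1)=25; μ^(2)=17/2; μ^(3)=3; μ^(4)=-8; μ^(5)=-49/2

((0, 0, 1, 0); (0, 0, 2, 2); (2, 0, 0, 0); (0, 0, 0, 2); (1, 1, 0, 0))


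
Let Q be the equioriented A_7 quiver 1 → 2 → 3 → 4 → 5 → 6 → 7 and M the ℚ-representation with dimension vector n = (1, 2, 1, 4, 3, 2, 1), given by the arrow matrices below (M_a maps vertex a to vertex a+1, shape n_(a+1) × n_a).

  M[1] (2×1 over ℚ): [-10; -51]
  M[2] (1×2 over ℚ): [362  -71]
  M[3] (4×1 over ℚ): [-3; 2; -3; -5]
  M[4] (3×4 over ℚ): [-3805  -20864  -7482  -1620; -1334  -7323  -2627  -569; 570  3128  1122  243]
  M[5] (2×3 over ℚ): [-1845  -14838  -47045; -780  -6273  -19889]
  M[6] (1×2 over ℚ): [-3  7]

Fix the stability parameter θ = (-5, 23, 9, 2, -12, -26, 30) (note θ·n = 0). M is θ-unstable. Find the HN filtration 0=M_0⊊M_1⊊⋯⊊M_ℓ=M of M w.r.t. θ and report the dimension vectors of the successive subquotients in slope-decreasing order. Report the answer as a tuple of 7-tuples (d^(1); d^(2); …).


Via rank(M_{q-1}∘⋯∘M_p): M ≅ I[1,7], I[2,2], I[4,4], I[4,5], I[4,6].
μ_θ-semistable layers: μ^(1)=30; μ^(2)=23; μ^(3)=2; μ^(4)=-4/5; μ^(5)=-5; μ^(6)=-12

((0, 0, 0, 0, 0, 0, 1); (0, 1, 0, 0, 0, 0, 0); (0, 0, 0, 1, 0, 0, 0); (0, 1, 1, 1, 1, 1, 0); (1, 0, 0, 1, 1, 0, 0); (0, 0, 0, 1, 1, 1, 0))


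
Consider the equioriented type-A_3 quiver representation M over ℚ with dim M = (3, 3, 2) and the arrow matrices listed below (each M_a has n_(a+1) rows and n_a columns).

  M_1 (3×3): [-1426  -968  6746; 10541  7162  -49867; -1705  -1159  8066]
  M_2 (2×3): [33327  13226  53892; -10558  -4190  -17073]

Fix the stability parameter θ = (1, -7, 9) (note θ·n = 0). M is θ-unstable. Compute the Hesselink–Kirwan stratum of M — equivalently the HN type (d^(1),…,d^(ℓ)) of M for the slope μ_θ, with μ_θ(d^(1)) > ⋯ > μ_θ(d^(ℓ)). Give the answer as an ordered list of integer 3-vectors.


Interval decomposition of M: I[1,1], I[1,2], I[1,3], I[2,3].
HN type (ℓ=4): μ^(1)=9; μ^(2)=1; μ^(3)=-3; μ^(4)=-7

((0, 0, 2); (1, 0, 0); (2, 2, 0); (0, 1, 0))


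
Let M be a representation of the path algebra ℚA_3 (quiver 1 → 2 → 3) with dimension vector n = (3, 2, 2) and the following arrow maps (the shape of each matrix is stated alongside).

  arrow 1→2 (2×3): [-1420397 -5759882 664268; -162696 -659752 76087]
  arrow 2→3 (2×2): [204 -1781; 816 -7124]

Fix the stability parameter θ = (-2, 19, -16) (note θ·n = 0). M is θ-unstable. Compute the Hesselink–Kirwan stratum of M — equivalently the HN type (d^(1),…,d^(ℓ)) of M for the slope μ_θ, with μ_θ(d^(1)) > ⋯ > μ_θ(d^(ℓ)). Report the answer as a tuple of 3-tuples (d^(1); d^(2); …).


Via rank(M_{q-1}∘⋯∘M_p): M ≅ I[1,1], I[1,2], I[1,3], I[3,3].
μ_θ-semistable layers: μ^(1)=19; μ^(2)=3/2; μ^(3)=-2; μ^(4)=-16

((0, 1, 0); (0, 1, 1); (3, 0, 0); (0, 0, 1))


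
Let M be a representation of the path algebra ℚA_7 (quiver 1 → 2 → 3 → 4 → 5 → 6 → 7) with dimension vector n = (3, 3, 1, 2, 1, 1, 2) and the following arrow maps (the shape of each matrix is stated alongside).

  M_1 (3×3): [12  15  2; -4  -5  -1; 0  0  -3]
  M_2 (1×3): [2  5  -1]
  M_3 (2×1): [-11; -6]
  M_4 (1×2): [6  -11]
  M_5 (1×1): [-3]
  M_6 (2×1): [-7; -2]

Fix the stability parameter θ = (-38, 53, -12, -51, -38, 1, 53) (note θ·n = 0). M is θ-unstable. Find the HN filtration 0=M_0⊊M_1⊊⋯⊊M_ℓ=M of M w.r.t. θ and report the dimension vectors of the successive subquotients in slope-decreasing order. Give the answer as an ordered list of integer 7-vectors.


Interval decomposition of M: I[1,1], I[1,2], I[1,4], I[2,2], I[4,7], I[7,7].
HN type (ℓ=5): μ^(1)=53; μ^(2)=1; μ^(3)=-10/3; μ^(4)=-38; μ^(5)=-51

((0, 2, 0, 0, 0, 0, 2); (0, 0, 0, 0, 0, 1, 0); (0, 1, 1, 1, 0, 0, 0); (3, 0, 0, 0, 1, 0, 0); (0, 0, 0, 1, 0, 0, 0))


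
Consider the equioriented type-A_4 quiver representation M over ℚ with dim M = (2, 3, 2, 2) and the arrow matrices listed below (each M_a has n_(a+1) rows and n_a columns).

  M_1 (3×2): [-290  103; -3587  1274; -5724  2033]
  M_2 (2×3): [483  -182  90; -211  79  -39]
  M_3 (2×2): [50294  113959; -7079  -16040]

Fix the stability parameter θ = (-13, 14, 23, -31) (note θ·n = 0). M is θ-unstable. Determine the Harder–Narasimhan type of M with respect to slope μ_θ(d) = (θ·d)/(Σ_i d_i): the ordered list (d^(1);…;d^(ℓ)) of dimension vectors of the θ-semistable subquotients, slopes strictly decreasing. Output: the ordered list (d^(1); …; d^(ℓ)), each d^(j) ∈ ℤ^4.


Barcode: M ≅ I[1,4]^2, I[2,2]. HN layers by μ_θ (3 steps, strictly decreasing):
  μ^(1)=14; μ^(2)=2; μ^(3)=-13

((0, 1, 0, 0); (0, 2, 2, 2); (2, 0, 0, 0))


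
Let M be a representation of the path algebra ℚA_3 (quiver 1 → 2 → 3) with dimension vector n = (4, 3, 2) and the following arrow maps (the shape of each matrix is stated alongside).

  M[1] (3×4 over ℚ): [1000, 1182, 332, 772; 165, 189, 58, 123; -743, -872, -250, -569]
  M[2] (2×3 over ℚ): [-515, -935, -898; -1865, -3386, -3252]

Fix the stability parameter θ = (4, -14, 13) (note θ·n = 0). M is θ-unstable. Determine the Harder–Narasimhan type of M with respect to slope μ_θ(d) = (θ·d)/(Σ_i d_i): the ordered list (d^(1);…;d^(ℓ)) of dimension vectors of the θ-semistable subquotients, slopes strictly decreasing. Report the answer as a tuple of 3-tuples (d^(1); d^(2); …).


Interval decomposition of M: I[1,1], I[1,2], I[1,3]^2.
HN type (ℓ=3): μ^(1)=13; μ^(2)=4; μ^(3)=-5

((0, 0, 2); (1, 0, 0); (3, 3, 0))


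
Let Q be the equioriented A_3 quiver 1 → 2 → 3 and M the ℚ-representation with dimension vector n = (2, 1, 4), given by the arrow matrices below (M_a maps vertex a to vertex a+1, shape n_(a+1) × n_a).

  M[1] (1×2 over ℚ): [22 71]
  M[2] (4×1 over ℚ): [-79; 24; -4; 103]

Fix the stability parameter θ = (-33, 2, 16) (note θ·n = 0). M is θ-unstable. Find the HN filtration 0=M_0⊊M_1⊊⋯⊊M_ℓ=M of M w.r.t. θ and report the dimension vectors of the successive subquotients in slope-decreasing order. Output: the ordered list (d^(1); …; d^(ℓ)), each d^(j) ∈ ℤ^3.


Interval decomposition of M: I[1,1], I[1,3], I[3,3]^3.
HN type (ℓ=3): μ^(1)=16; μ^(2)=2; μ^(3)=-33

((0, 0, 4); (0, 1, 0); (2, 0, 0))


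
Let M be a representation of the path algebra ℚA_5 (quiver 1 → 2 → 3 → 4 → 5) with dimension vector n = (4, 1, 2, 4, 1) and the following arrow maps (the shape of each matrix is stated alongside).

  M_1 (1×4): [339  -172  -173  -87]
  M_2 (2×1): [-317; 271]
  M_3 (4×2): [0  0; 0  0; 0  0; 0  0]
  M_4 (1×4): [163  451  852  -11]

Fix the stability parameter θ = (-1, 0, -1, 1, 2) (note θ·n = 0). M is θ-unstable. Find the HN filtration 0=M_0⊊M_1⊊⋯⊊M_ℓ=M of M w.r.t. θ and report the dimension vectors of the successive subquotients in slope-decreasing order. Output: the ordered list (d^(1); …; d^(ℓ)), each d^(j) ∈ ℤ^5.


Barcode: M ≅ I[1,1]^3, I[1,3], I[3,3], I[4,4]^3, I[4,5]. HN layers by μ_θ (4 steps, strictly decreasing):
  μ^(1)=2; μ^(2)=1; μ^(3)=-1/2; μ^(4)=-1

((0, 0, 0, 0, 1); (0, 0, 0, 4, 0); (0, 1, 1, 0, 0); (4, 0, 1, 0, 0))


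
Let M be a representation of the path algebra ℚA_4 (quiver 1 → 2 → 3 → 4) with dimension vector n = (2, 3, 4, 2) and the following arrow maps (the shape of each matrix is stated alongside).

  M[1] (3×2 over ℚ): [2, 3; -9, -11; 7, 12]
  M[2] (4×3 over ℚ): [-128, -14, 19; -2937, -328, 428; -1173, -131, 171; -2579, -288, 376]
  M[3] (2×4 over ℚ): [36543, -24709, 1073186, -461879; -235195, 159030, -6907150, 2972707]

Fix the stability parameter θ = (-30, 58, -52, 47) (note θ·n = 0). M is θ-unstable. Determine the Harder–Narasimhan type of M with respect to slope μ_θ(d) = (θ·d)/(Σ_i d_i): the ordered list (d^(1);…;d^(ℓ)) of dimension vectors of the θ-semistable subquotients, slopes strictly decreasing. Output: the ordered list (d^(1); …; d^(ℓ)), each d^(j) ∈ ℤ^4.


Barcode: M ≅ I[1,4]^2, I[2,3], I[3,3]. HN layers by μ_θ (4 steps, strictly decreasing):
  μ^(1)=47; μ^(2)=3; μ^(3)=-30; μ^(4)=-52

((0, 0, 0, 2); (0, 3, 3, 0); (2, 0, 0, 0); (0, 0, 1, 0))


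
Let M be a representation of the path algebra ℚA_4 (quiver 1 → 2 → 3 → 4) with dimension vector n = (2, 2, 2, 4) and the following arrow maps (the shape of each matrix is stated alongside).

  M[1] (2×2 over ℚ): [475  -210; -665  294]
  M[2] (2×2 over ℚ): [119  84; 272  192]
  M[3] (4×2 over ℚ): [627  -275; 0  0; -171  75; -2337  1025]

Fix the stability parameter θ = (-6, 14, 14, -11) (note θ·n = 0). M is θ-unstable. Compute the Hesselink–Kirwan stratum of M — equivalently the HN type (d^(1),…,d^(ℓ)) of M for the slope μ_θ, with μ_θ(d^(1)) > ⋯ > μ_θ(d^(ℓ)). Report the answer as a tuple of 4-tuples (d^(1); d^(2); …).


Barcode: M ≅ I[1,1], I[1,4], I[2,2], I[3,3], I[4,4]^3. HN layers by μ_θ (4 steps, strictly decreasing):
  μ^(1)=14; μ^(2)=17/3; μ^(3)=-6; μ^(4)=-11

((0, 1, 1, 0); (0, 1, 1, 1); (2, 0, 0, 0); (0, 0, 0, 3))


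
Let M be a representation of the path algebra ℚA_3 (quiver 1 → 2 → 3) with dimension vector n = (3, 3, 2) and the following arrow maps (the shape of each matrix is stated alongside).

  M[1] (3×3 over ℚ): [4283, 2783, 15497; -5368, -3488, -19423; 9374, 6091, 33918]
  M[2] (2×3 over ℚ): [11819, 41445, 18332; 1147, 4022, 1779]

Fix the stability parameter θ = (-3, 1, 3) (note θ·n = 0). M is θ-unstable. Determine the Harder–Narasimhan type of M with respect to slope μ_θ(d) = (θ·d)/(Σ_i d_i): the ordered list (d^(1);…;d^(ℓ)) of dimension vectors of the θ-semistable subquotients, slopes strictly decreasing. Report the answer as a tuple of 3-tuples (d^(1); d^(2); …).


Via rank(M_{q-1}∘⋯∘M_p): M ≅ I[1,2], I[1,3]^2.
μ_θ-semistable layers: μ^(1)=3; μ^(2)=1; μ^(3)=-3

((0, 0, 2); (0, 3, 0); (3, 0, 0))


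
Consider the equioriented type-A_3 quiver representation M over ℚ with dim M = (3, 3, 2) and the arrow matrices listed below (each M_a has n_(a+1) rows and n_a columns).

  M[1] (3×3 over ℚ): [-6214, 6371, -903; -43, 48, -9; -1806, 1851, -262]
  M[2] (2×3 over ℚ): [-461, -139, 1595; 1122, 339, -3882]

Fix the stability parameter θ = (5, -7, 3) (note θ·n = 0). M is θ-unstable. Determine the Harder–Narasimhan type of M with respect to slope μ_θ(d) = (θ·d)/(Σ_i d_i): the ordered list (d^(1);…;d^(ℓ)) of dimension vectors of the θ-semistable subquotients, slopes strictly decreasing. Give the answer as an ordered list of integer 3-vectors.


Barcode: M ≅ I[1,2], I[1,3]^2. HN layers by μ_θ (2 steps, strictly decreasing):
  μ^(1)=3; μ^(2)=-1

((0, 0, 2); (3, 3, 0))


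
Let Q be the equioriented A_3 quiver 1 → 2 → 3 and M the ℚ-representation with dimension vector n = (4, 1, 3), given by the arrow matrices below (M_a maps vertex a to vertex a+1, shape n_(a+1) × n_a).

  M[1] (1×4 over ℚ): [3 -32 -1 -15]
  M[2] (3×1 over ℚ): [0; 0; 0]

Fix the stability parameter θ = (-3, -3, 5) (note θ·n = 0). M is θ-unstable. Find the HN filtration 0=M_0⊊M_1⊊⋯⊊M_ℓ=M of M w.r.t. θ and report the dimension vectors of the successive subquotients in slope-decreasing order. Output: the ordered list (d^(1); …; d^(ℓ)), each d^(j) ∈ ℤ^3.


Barcode: M ≅ I[1,1]^3, I[1,2], I[3,3]^3. HN layers by μ_θ (2 steps, strictly decreasing):
  μ^(1)=5; μ^(2)=-3

((0, 0, 3); (4, 1, 0))


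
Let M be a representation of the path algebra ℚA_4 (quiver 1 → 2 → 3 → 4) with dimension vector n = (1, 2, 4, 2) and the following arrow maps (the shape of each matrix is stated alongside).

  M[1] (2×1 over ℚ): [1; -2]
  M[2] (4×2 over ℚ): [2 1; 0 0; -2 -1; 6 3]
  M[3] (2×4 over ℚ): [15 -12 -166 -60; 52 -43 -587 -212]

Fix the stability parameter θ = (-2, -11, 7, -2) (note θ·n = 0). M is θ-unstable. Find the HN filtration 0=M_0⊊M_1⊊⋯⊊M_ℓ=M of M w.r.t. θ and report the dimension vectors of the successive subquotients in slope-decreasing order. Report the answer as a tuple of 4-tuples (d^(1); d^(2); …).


Barcode: M ≅ I[1,2], I[2,4], I[3,3]^2, I[3,4]. HN layers by μ_θ (4 steps, strictly decreasing):
  μ^(1)=7; μ^(2)=5/2; μ^(3)=-13/2; μ^(4)=-11

((0, 0, 2, 0); (0, 0, 2, 2); (1, 1, 0, 0); (0, 1, 0, 0))
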